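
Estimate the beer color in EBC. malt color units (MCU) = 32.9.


SRM = 1.4922·MCU^0.6859;  EBC = SRM·1.97
SRM = 1.4922·32.9^0.6859 = 16.3860
EBC = 16.3860·1.97

32.2803 EBC


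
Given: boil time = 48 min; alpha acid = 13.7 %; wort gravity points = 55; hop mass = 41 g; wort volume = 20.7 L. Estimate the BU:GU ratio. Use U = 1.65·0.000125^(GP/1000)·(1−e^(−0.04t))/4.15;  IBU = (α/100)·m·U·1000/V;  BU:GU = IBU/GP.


U = 1.65·0.000125^(55/1000)·(1−e^(−0.04·48))/4.15 = 0.2070
IBU = (13.7/100)·41·0.2070·1000/20.7 = 56.1628
BU:GU = 56.1628/55

1.0211


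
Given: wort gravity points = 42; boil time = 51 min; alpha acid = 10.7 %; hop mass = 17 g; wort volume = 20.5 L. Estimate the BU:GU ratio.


U = 1.65·0.000125^(GP/1000)·(1−e^(−0.04t))/4.15;  IBU = (α/100)·m·U·1000/V;  BU:GU = IBU/GP
U = 1.65·0.000125^(42/1000)·(1−e^(−0.04·51))/4.15 = 0.2371
IBU = (10.7/100)·17·0.2371·1000/20.5 = 21.0421
BU:GU = 21.0421/42

0.5010


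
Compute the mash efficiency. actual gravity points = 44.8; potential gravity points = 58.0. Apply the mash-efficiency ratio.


efficiency = actual / potential × 100
efficiency = 44.8 / 58.0 × 100

77.2414 %


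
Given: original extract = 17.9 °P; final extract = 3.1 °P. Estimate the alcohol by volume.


SG = 259/(259 − P);  ABV = (OG − FG)·131.25
OG = 259/(259 − 17.9) = 1.0742
FG = 259/(259 − 3.1) = 1.0121
ABV = (1.0742 − 1.0121)·131.25

8.1544 % ABV


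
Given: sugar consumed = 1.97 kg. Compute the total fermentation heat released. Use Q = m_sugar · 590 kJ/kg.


Q = 1.97 · 590

1162.3000 kJ


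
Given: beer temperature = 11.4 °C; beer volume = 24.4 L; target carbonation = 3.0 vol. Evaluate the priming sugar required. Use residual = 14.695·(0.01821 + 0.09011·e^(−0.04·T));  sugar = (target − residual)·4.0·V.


residual = 14.695·(0.01821 + 0.09011·e^(−0.04·11.4)) = 1.1069
sugar = (3.0 − 1.1069)·4.0·24.4

184.7694 g


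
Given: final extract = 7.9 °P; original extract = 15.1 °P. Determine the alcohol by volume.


SG = 259/(259 − P);  ABV = (OG − FG)·131.25
OG = 259/(259 − 15.1) = 1.0619
FG = 259/(259 − 7.9) = 1.0315
ABV = (1.0619 − 1.0315)·131.25

3.9964 % ABV


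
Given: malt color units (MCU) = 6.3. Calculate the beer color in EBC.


SRM = 1.4922·MCU^0.6859;  EBC = SRM·1.97
SRM = 1.4922·6.3^0.6859 = 5.2734
EBC = 5.2734·1.97

10.3887 EBC


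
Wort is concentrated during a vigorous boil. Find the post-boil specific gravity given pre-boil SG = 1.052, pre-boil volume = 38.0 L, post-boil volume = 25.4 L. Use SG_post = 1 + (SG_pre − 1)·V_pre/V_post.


pts_pre = (1.052 − 1)·1000 = 52.0000
pts_post = 52.0000·38.0/25.4 = 77.7953
SG_post = 1 + 77.7953/1000

1.0778


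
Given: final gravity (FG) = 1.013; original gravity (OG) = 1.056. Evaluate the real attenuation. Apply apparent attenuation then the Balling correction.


AA = (OG−FG)/(OG−1)·100;  RA = AA·0.8192
AA = (1.056 − 1.013)/(1.056 − 1)·100 = 76.7857
RA = 76.7857·0.8192

62.9029 %


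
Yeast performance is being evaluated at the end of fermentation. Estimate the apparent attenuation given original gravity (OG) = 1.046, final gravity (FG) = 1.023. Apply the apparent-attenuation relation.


AA = (OG − FG)/(OG − 1) · 100
AA = (1.046 − 1.023)/(1.046 − 1) · 100

50.0000 %


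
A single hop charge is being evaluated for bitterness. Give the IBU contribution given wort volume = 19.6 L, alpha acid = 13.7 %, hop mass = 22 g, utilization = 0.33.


IBU = (α/100)·mass·U·1000 / V
IBU = (13.7/100)·22·0.33·1000 / 19.6

50.7459 IBU


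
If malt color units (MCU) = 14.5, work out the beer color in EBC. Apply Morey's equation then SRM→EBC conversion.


SRM = 1.4922·MCU^0.6859;  EBC = SRM·1.97
SRM = 1.4922·14.5^0.6859 = 9.3413
EBC = 9.3413·1.97

18.4024 EBC


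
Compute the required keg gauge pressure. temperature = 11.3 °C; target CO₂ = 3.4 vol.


psi = vols/(0.01821 + 0.09011·e^(−0.04·T)) − 14.695
psi = 3.4/(0.01821 + 0.09011·e^(−0.04·11.3)) − 14.695

30.3072 psi


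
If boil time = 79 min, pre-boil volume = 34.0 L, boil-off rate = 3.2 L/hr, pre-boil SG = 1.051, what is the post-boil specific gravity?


V_post = V_pre − rate·(t/60);  SG_post = 1 + (SG_pre−1)·V_pre/V_post
V_post = 34.0 − 3.2·(79/60) = 29.7867
SG_post = 1 + (1.051 − 1)·34.0/29.7867

1.0582


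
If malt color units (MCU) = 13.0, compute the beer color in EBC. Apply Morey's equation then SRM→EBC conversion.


SRM = 1.4922·MCU^0.6859;  EBC = SRM·1.97
SRM = 1.4922·13.0^0.6859 = 8.6672
EBC = 8.6672·1.97

17.0745 EBC


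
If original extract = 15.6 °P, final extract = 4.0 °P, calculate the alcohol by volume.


SG = 259/(259 − P);  ABV = (OG − FG)·131.25
OG = 259/(259 − 15.6) = 1.0641
FG = 259/(259 − 4.0) = 1.0157
ABV = (1.0641 − 1.0157)·131.25

6.3533 % ABV


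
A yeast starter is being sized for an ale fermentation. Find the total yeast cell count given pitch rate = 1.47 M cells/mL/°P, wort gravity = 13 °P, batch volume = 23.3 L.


cells (billions) = rate · V_L · °P
cells = 1.47 · 23.3 · 13

445.2630 billion cells


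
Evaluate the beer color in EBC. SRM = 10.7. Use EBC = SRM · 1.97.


EBC = 10.7 · 1.97

21.0790 EBC


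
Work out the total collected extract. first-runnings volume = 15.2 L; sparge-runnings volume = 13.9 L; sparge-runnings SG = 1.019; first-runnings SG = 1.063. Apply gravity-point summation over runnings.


total = Σ (SG_i − 1)·1000·V_i
first = (1.063 − 1)·1000·15.2 = 957.6000
sparge = (1.019 − 1)·1000·13.9 = 264.1000
total = 957.6000 + 264.1000

1221.7000 gravity·L


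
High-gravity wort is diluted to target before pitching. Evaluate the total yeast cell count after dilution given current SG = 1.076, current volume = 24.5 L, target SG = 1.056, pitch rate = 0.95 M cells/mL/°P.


V_w = V·((SG_c−1)/(SG_t−1)−1);  °P = 259 − 259/SG_t;  cells = rate·(V+V_w)·°P
V_w = 24.5·((1.076−1)/(1.056−1)−1) = 8.7500
V_final = 24.5 + 8.7500 = 33.2500
°P = 259 − 259/1.056 = 13.7348
cells = 0.95·33.2500·13.7348

433.8495 billion cells


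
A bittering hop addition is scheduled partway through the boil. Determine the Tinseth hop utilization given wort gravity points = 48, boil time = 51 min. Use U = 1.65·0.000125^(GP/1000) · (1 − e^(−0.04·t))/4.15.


bigness = 1.65·0.000125^(48/1000) = 1.0719
boil_factor = (1 − e^(−0.04·51))/4.15 = 0.2096
U = 1.0719 · 0.2096

0.2247


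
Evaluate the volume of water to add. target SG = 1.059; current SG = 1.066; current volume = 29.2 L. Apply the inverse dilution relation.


V_water = V·((SG_curr − 1)/(SG_target − 1) − 1)
V_water = 29.2·((1.066 − 1)/(1.059 − 1) − 1)

3.4644 L


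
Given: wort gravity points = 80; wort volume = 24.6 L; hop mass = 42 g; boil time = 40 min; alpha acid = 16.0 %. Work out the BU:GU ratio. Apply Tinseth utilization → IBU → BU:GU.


U = 1.65·0.000125^(GP/1000)·(1−e^(−0.04t))/4.15;  IBU = (α/100)·m·U·1000/V;  BU:GU = IBU/GP
U = 1.65·0.000125^(80/1000)·(1−e^(−0.04·40))/4.15 = 0.1546
IBU = (16.0/100)·42·0.1546·1000/24.6 = 42.2359
BU:GU = 42.2359/80

0.5279


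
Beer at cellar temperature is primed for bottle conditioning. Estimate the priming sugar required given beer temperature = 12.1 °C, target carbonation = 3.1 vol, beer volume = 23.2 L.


residual = 14.695·(0.01821 + 0.09011·e^(−0.04·T));  sugar = (target − residual)·4.0·V
residual = 14.695·(0.01821 + 0.09011·e^(−0.04·12.1)) = 1.0837
sugar = (3.1 − 1.0837)·4.0·23.2

187.1129 g


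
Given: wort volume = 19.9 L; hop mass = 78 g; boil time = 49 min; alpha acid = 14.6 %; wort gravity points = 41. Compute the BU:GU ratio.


U = 1.65·0.000125^(GP/1000)·(1−e^(−0.04t))/4.15;  IBU = (α/100)·m·U·1000/V;  BU:GU = IBU/GP
U = 1.65·0.000125^(41/1000)·(1−e^(−0.04·49))/4.15 = 0.2363
IBU = (14.6/100)·78·0.2363·1000/19.9 = 135.2285
BU:GU = 135.2285/41

3.2983


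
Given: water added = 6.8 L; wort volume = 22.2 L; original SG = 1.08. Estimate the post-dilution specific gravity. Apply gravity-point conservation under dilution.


SG_new = 1 + (SG_old − 1)·V_old/(V_old + V_water)
pts = (1.08 − 1)·1000·22.2/(22.2 + 6.8) = 61.2414
SG_new = 1 + 61.2414/1000

1.0612


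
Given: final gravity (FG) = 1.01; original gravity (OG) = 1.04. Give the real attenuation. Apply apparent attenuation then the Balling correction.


AA = (OG−FG)/(OG−1)·100;  RA = AA·0.8192
AA = (1.04 − 1.01)/(1.04 − 1)·100 = 75.0000
RA = 75.0000·0.8192

61.4400 %


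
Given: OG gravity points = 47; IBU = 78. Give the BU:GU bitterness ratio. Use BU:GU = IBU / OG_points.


BU:GU = 78 / 47

1.6596


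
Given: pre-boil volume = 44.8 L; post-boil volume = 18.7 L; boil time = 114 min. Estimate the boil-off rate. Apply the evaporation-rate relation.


rate = (V_pre − V_post) / (t_min/60)
rate = (44.8 − 18.7) / (114/60)

13.7368 L/hr


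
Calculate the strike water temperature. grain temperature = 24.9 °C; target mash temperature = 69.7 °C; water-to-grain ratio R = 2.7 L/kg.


T_strike = (0.41/R)·(T_mash − T_grain) + T_mash
T_strike = (0.41/2.7)·(69.7 − 24.9) + 69.7

76.5030 °C


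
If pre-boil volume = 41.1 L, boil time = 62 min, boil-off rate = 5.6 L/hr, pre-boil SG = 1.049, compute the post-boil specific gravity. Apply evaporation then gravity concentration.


V_post = V_pre − rate·(t/60);  SG_post = 1 + (SG_pre−1)·V_pre/V_post
V_post = 41.1 − 5.6·(62/60) = 35.3133
SG_post = 1 + (1.049 − 1)·41.1/35.3133

1.0570


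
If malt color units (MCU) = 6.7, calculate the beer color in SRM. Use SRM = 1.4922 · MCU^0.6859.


SRM = 1.4922 · 6.7^0.6859

5.5009 SRM


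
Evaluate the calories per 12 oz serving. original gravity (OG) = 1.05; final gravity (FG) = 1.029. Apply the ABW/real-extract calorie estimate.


ABW = (OG−FG)·131.25·0.79/FG;  °P = 259 − 259/SG (for OG→OE and FG→AE);  RE = 0.1808·OE + 0.8192·AE;  Cal = (6.9·ABW + 4·(RE−0.1))·FG·3.55
ABW = (1.05 − 1.029)·131.25·0.79/1.029 = 2.1161
OE = 259 − 259/1.05 = 12.3333 °P
AE = 259 − 259/1.029 = 7.2993 °P
RE = 0.1808·12.3333 + 0.8192·7.2993 = 8.2095 °P
Cal = (6.9·2.1161 + 4·(8.2095−0.1))·1.029·3.55

171.8303 kcal


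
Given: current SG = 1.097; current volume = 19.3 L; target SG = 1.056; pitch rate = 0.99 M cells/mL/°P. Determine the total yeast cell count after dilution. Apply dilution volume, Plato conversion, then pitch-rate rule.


V_w = V·((SG_c−1)/(SG_t−1)−1);  °P = 259 − 259/SG_t;  cells = rate·(V+V_w)·°P
V_w = 19.3·((1.097−1)/(1.056−1)−1) = 14.1304
V_final = 19.3 + 14.1304 = 33.4304
°P = 259 − 259/1.056 = 13.7348
cells = 0.99·33.4304·13.7348

454.5693 billion cells


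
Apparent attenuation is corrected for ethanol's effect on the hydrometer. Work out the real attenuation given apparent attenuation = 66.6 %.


RA = AA · 0.8192
RA = 66.6 · 0.8192

54.5587 %


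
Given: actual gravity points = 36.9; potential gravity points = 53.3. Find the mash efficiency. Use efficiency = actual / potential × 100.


efficiency = 36.9 / 53.3 × 100

69.2308 %


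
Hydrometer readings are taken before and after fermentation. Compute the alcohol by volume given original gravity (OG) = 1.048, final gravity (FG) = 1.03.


ABV = (OG − FG) · 131.25
ABV = (1.048 − 1.03) · 131.25

2.3625 % ABV


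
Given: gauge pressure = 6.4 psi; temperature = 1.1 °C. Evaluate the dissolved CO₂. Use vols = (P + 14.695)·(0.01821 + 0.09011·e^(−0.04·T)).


vols = (6.4 + 14.695)·(0.01821 + 0.09011·e^(−0.04·1.1))

2.2032 volumes


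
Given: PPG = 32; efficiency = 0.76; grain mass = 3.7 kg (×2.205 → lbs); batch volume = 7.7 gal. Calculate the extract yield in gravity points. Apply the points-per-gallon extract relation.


points = lbs × PPG × eff / vol
lbs = 3.7 × 2.205 = 8.1585
points = 8.1585 × 32 × 0.76 / 7.7

25.7681 points


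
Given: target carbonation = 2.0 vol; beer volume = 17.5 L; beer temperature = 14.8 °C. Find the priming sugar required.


residual = 14.695·(0.01821 + 0.09011·e^(−0.04·T));  sugar = (target − residual)·4.0·V
residual = 14.695·(0.01821 + 0.09011·e^(−0.04·14.8)) = 1.0002
sugar = (2.0 − 1.0002)·4.0·17.5

69.9894 g


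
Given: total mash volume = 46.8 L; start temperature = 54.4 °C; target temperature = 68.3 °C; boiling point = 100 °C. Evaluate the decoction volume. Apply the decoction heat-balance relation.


V_dec = V_total·(T_target − T_start)/(T_boil − T_start)
V_dec = 46.8·(68.3 − 54.4)/(100 − 54.4)

14.2658 L


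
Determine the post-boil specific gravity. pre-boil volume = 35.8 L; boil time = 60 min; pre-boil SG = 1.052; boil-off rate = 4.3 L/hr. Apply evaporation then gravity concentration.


V_post = V_pre − rate·(t/60);  SG_post = 1 + (SG_pre−1)·V_pre/V_post
V_post = 35.8 − 4.3·(60/60) = 31.5000
SG_post = 1 + (1.052 − 1)·35.8/31.5000

1.0591


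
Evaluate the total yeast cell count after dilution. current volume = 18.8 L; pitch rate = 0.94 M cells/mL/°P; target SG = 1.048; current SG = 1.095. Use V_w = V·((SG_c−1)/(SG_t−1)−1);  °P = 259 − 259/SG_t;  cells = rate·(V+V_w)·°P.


V_w = 18.8·((1.095−1)/(1.048−1)−1) = 18.4083
V_final = 18.8 + 18.4083 = 37.2083
°P = 259 − 259/1.048 = 11.8626
cells = 0.94·37.2083·11.8626

414.9042 billion cells


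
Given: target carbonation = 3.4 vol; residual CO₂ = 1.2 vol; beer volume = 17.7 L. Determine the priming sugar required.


sugar = (target − residual)·4.0·V
sugar = (3.4 − 1.2)·4.0·17.7

155.7600 g


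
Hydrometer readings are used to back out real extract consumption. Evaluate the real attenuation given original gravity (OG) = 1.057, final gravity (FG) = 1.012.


AA = (OG−FG)/(OG−1)·100;  RA = AA·0.8192
AA = (1.057 − 1.012)/(1.057 − 1)·100 = 78.9474
RA = 78.9474·0.8192

64.6737 %


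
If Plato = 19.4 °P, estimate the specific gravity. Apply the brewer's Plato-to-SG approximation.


SG = 259/(259 − P)
SG = 259/(259 − 19.4)

1.0810


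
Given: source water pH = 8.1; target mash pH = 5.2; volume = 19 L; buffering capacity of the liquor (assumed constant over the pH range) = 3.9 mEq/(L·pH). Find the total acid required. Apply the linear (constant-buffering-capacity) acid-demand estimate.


acid = buffering capacity · (pH_source − pH_target) · V
acid = 3.9 · (8.1 − 5.2) · 19

214.8900 mEq


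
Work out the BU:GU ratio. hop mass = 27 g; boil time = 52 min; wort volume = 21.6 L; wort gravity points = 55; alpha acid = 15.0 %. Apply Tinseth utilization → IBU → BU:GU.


U = 1.65·0.000125^(GP/1000)·(1−e^(−0.04t))/4.15;  IBU = (α/100)·m·U·1000/V;  BU:GU = IBU/GP
U = 1.65·0.000125^(55/1000)·(1−e^(−0.04·52))/4.15 = 0.2122
IBU = (15.0/100)·27·0.2122·1000/21.6 = 39.7933
BU:GU = 39.7933/55

0.7235


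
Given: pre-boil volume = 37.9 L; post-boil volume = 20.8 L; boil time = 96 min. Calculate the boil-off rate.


rate = (V_pre − V_post) / (t_min/60)
rate = (37.9 − 20.8) / (96/60)

10.6875 L/hr


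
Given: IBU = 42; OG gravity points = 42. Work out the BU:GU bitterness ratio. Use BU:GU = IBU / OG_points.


BU:GU = 42 / 42

1.0000


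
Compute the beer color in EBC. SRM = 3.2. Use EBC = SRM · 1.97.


EBC = 3.2 · 1.97

6.3040 EBC


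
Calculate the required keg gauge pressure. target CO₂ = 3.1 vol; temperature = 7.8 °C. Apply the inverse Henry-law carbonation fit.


psi = vols/(0.01821 + 0.09011·e^(−0.04·T)) − 14.695
psi = 3.1/(0.01821 + 0.09011·e^(−0.04·7.8)) − 14.695

22.1357 psi


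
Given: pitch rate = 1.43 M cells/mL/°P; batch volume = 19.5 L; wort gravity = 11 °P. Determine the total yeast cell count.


cells (billions) = rate · V_L · °P
cells = 1.43 · 19.5 · 11

306.7350 billion cells


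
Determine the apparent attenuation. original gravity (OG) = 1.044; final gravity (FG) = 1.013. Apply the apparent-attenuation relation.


AA = (OG − FG)/(OG − 1) · 100
AA = (1.044 − 1.013)/(1.044 − 1) · 100

70.4545 %


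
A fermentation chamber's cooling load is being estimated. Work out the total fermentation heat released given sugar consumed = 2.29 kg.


Q = m_sugar · 590 kJ/kg
Q = 2.29 · 590

1351.1000 kJ


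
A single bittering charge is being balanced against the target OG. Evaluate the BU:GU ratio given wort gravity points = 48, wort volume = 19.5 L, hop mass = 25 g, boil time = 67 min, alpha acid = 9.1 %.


U = 1.65·0.000125^(GP/1000)·(1−e^(−0.04t))/4.15;  IBU = (α/100)·m·U·1000/V;  BU:GU = IBU/GP
U = 1.65·0.000125^(48/1000)·(1−e^(−0.04·67))/4.15 = 0.2406
IBU = (9.1/100)·25·0.2406·1000/19.5 = 28.0665
BU:GU = 28.0665/48

0.5847


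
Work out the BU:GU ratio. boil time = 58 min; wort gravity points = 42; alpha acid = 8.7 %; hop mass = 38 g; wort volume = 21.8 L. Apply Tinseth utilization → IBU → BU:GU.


U = 1.65·0.000125^(GP/1000)·(1−e^(−0.04t))/4.15;  IBU = (α/100)·m·U·1000/V;  BU:GU = IBU/GP
U = 1.65·0.000125^(42/1000)·(1−e^(−0.04·58))/4.15 = 0.2458
IBU = (8.7/100)·38·0.2458·1000/21.8 = 37.2758
BU:GU = 37.2758/42

0.8875


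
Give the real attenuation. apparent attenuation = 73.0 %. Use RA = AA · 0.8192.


RA = 73.0 · 0.8192

59.8016 %


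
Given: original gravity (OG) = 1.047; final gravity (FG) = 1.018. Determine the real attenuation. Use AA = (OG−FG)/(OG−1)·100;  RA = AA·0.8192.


AA = (1.047 − 1.018)/(1.047 − 1)·100 = 61.7021
RA = 61.7021·0.8192

50.5464 %


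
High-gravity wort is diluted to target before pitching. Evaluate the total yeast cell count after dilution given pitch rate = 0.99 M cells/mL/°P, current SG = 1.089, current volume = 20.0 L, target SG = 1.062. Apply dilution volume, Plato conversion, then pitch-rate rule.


V_w = V·((SG_c−1)/(SG_t−1)−1);  °P = 259 − 259/SG_t;  cells = rate·(V+V_w)·°P
V_w = 20.0·((1.089−1)/(1.062−1)−1) = 8.7097
V_final = 20.0 + 8.7097 = 28.7097
°P = 259 − 259/1.062 = 15.1205
cells = 0.99·28.7097·15.1205

429.7644 billion cells


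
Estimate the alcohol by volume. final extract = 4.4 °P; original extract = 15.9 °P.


SG = 259/(259 − P);  ABV = (OG − FG)·131.25
OG = 259/(259 − 15.9) = 1.0654
FG = 259/(259 − 4.4) = 1.0173
ABV = (1.0654 − 1.0173)·131.25

6.3162 % ABV


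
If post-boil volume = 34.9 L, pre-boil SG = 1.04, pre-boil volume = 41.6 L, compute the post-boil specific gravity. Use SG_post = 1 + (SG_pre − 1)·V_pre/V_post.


pts_pre = (1.04 − 1)·1000 = 40.0000
pts_post = 40.0000·41.6/34.9 = 47.6791
SG_post = 1 + 47.6791/1000

1.0477


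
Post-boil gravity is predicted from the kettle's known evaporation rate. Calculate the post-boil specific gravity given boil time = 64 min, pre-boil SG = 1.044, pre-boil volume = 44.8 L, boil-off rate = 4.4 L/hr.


V_post = V_pre − rate·(t/60);  SG_post = 1 + (SG_pre−1)·V_pre/V_post
V_post = 44.8 − 4.4·(64/60) = 40.1067
SG_post = 1 + (1.044 − 1)·44.8/40.1067

1.0491


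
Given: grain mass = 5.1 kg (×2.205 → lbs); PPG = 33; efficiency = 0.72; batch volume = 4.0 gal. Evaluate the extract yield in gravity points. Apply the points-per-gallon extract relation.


points = lbs × PPG × eff / vol
lbs = 5.1 × 2.205 = 11.2455
points = 11.2455 × 33 × 0.72 / 4.0

66.7983 points


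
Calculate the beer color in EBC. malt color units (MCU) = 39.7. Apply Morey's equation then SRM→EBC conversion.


SRM = 1.4922·MCU^0.6859;  EBC = SRM·1.97
SRM = 1.4922·39.7^0.6859 = 18.6396
EBC = 18.6396·1.97

36.7201 EBC


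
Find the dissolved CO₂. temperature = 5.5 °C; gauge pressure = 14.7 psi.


vols = (P + 14.695)·(0.01821 + 0.09011·e^(−0.04·T))
vols = (14.7 + 14.695)·(0.01821 + 0.09011·e^(−0.04·5.5))

2.6610 volumes


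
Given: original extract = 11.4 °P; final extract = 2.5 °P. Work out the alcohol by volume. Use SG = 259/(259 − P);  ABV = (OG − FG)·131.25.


OG = 259/(259 − 11.4) = 1.0460
FG = 259/(259 − 2.5) = 1.0097
ABV = (1.0460 − 1.0097)·131.25

4.7638 % ABV


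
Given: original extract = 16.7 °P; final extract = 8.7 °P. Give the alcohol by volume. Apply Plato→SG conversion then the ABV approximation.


SG = 259/(259 − P);  ABV = (OG − FG)·131.25
OG = 259/(259 − 16.7) = 1.0689
FG = 259/(259 − 8.7) = 1.0348
ABV = (1.0689 − 1.0348)·131.25

4.4841 % ABV


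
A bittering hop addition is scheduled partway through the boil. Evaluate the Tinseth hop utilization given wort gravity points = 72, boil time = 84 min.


U = 1.65·0.000125^(GP/1000) · (1 − e^(−0.04·t))/4.15
bigness = 1.65·0.000125^(72/1000) = 0.8639
boil_factor = (1 − e^(−0.04·84))/4.15 = 0.2326
U = 0.8639 · 0.2326

0.2009


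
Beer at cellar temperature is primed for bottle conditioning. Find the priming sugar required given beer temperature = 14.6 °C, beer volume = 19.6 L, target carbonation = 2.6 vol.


residual = 14.695·(0.01821 + 0.09011·e^(−0.04·T));  sugar = (target − residual)·4.0·V
residual = 14.695·(0.01821 + 0.09011·e^(−0.04·14.6)) = 1.0060
sugar = (2.6 − 1.0060)·4.0·19.6

124.9669 g


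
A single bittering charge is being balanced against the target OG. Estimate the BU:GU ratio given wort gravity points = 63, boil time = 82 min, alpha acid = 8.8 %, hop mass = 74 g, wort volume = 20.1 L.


U = 1.65·0.000125^(GP/1000)·(1−e^(−0.04t))/4.15;  IBU = (α/100)·m·U·1000/V;  BU:GU = IBU/GP
U = 1.65·0.000125^(63/1000)·(1−e^(−0.04·82))/4.15 = 0.2172
IBU = (8.8/100)·74·0.2172·1000/20.1 = 70.3724
BU:GU = 70.3724/63

1.1170


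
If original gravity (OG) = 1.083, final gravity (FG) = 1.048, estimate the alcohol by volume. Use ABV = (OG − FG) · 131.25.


ABV = (1.083 − 1.048) · 131.25

4.5937 % ABV


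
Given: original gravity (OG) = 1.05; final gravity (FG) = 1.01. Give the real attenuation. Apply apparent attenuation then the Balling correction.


AA = (OG−FG)/(OG−1)·100;  RA = AA·0.8192
AA = (1.05 − 1.01)/(1.05 − 1)·100 = 80.0000
RA = 80.0000·0.8192

65.5360 %


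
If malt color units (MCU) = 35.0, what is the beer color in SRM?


SRM = 1.4922 · MCU^0.6859
SRM = 1.4922 · 35.0^0.6859

17.0963 SRM


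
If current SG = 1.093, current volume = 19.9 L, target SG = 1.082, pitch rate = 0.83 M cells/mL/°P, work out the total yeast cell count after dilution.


V_w = V·((SG_c−1)/(SG_t−1)−1);  °P = 259 − 259/SG_t;  cells = rate·(V+V_w)·°P
V_w = 19.9·((1.093−1)/(1.082−1)−1) = 2.6695
V_final = 19.9 + 2.6695 = 22.5695
°P = 259 − 259/1.082 = 19.6285
cells = 0.83·22.5695·19.6285

367.6941 billion cells


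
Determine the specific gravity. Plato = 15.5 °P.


SG = 259/(259 − P)
SG = 259/(259 − 15.5)

1.0637


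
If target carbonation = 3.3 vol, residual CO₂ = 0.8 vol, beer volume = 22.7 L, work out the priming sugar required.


sugar = (target − residual)·4.0·V
sugar = (3.3 − 0.8)·4.0·22.7

227.0000 g


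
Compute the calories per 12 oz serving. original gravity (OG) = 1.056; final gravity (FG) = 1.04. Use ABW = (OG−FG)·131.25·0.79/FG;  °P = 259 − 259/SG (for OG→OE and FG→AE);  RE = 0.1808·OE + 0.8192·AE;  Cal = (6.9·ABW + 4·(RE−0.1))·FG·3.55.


ABW = (1.056 − 1.04)·131.25·0.79/1.04 = 1.5952
OE = 259 − 259/1.056 = 13.7348 °P
AE = 259 − 259/1.04 = 9.9615 °P
RE = 0.1808·13.7348 + 0.8192·9.9615 = 10.6438 °P
Cal = (6.9·1.5952 + 4·(10.6438−0.1))·1.04·3.55

196.3473 kcal


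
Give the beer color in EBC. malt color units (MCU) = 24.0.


SRM = 1.4922·MCU^0.6859;  EBC = SRM·1.97
SRM = 1.4922·24.0^0.6859 = 13.1982
EBC = 13.1982·1.97

26.0004 EBC


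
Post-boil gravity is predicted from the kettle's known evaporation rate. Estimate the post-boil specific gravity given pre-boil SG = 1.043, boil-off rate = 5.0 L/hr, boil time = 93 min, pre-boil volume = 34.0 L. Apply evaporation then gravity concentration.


V_post = V_pre − rate·(t/60);  SG_post = 1 + (SG_pre−1)·V_pre/V_post
V_post = 34.0 − 5.0·(93/60) = 26.2500
SG_post = 1 + (1.043 − 1)·34.0/26.2500

1.0557


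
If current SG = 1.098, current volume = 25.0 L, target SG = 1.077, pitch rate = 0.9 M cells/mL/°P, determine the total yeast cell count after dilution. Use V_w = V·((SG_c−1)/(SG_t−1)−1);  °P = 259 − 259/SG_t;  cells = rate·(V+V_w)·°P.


V_w = 25.0·((1.098−1)/(1.077−1)−1) = 6.8182
V_final = 25.0 + 6.8182 = 31.8182
°P = 259 − 259/1.077 = 18.5172
cells = 0.9·31.8182·18.5172

530.2646 billion cells


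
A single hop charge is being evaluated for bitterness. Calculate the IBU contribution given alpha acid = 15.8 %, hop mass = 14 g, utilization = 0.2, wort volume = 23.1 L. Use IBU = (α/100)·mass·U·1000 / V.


IBU = (15.8/100)·14·0.2·1000 / 23.1

19.1515 IBU


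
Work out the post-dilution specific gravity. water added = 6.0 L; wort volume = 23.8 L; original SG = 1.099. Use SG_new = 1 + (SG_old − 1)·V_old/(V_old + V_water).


pts = (1.099 − 1)·1000·23.8/(23.8 + 6.0) = 79.0671
SG_new = 1 + 79.0671/1000

1.0791


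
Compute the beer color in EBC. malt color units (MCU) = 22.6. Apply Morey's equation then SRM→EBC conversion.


SRM = 1.4922·MCU^0.6859;  EBC = SRM·1.97
SRM = 1.4922·22.6^0.6859 = 12.6651
EBC = 12.6651·1.97

24.9503 EBC


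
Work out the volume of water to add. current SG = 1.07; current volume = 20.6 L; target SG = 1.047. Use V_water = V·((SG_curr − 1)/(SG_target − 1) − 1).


V_water = 20.6·((1.07 − 1)/(1.047 − 1) − 1)

10.0809 L


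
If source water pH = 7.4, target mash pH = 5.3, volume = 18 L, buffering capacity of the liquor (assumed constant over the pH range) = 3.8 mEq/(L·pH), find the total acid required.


acid = buffering capacity · (pH_source − pH_target) · V
acid = 3.8 · (7.4 − 5.3) · 18

143.6400 mEq


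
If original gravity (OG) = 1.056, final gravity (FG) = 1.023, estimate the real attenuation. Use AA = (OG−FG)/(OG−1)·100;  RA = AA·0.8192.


AA = (1.056 − 1.023)/(1.056 − 1)·100 = 58.9286
RA = 58.9286·0.8192

48.2743 %


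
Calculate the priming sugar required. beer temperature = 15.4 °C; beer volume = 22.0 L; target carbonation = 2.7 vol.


residual = 14.695·(0.01821 + 0.09011·e^(−0.04·T));  sugar = (target − residual)·4.0·V
residual = 14.695·(0.01821 + 0.09011·e^(−0.04·15.4)) = 0.9828
sugar = (2.7 − 0.9828)·4.0·22.0

151.1155 g


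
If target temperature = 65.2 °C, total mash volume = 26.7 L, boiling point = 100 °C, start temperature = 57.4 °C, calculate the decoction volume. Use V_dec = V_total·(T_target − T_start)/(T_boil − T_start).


V_dec = 26.7·(65.2 − 57.4)/(100 − 57.4)

4.8887 L


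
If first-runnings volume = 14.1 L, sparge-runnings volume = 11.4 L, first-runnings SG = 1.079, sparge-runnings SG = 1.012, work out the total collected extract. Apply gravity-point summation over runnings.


total = Σ (SG_i − 1)·1000·V_i
first = (1.079 − 1)·1000·14.1 = 1113.9000
sparge = (1.012 − 1)·1000·11.4 = 136.8000
total = 1113.9000 + 136.8000

1250.7000 gravity·L


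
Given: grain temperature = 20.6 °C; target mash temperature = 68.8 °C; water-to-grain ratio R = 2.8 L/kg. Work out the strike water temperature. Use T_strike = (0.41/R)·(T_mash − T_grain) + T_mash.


T_strike = (0.41/2.8)·(68.8 − 20.6) + 68.8

75.8579 °C


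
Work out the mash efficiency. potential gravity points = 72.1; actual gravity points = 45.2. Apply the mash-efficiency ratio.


efficiency = actual / potential × 100
efficiency = 45.2 / 72.1 × 100

62.6907 %


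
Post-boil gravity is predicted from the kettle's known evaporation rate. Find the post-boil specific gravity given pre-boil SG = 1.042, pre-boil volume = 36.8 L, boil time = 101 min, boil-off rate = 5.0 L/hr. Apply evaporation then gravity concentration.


V_post = V_pre − rate·(t/60);  SG_post = 1 + (SG_pre−1)·V_pre/V_post
V_post = 36.8 − 5.0·(101/60) = 28.3833
SG_post = 1 + (1.042 − 1)·36.8/28.3833

1.0545


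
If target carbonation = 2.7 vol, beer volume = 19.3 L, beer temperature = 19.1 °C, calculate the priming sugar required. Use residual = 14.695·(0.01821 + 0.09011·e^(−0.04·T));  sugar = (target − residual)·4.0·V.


residual = 14.695·(0.01821 + 0.09011·e^(−0.04·19.1)) = 0.8844
sugar = (2.7 − 0.8844)·4.0·19.3

140.1649 g


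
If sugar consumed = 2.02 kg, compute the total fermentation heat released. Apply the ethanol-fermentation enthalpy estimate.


Q = m_sugar · 590 kJ/kg
Q = 2.02 · 590

1191.8000 kJ


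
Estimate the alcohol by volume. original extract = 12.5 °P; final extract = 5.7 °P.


SG = 259/(259 − P);  ABV = (OG − FG)·131.25
OG = 259/(259 − 12.5) = 1.0507
FG = 259/(259 − 5.7) = 1.0225
ABV = (1.0507 − 1.0225)·131.25

3.7022 % ABV


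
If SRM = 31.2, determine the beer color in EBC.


EBC = SRM · 1.97
EBC = 31.2 · 1.97

61.4640 EBC


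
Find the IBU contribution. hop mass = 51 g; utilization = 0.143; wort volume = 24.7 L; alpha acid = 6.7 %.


IBU = (α/100)·mass·U·1000 / V
IBU = (6.7/100)·51·0.143·1000 / 24.7

19.7826 IBU


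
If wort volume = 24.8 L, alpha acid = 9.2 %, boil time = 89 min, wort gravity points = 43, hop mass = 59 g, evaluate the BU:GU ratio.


U = 1.65·0.000125^(GP/1000)·(1−e^(−0.04t))/4.15;  IBU = (α/100)·m·U·1000/V;  BU:GU = IBU/GP
U = 1.65·0.000125^(43/1000)·(1−e^(−0.04·89))/4.15 = 0.2625
IBU = (9.2/100)·59·0.2625·1000/24.8 = 57.4462
BU:GU = 57.4462/43

1.3360


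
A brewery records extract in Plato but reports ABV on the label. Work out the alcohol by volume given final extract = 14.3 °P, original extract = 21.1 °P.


SG = 259/(259 − P);  ABV = (OG − FG)·131.25
OG = 259/(259 − 21.1) = 1.0887
FG = 259/(259 − 14.3) = 1.0584
ABV = (1.0887 − 1.0584)·131.25

3.9708 % ABV


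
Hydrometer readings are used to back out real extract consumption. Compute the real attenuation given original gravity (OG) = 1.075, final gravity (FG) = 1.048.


AA = (OG−FG)/(OG−1)·100;  RA = AA·0.8192
AA = (1.075 − 1.048)/(1.075 − 1)·100 = 36.0000
RA = 36.0000·0.8192

29.4912 %


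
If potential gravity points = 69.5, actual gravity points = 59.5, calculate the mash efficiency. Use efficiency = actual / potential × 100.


efficiency = 59.5 / 69.5 × 100

85.6115 %


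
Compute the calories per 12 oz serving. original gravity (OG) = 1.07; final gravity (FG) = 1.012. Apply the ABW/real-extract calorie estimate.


ABW = (OG−FG)·131.25·0.79/FG;  °P = 259 − 259/SG (for OG→OE and FG→AE);  RE = 0.1808·OE + 0.8192·AE;  Cal = (6.9·ABW + 4·(RE−0.1))·FG·3.55
ABW = (1.07 − 1.012)·131.25·0.79/1.012 = 5.9426
OE = 259 − 259/1.07 = 16.9439 °P
AE = 259 − 259/1.012 = 3.0711 °P
RE = 0.1808·16.9439 + 0.8192·3.0711 = 5.5793 °P
Cal = (6.9·5.9426 + 4·(5.5793−0.1))·1.012·3.55

226.0502 kcal


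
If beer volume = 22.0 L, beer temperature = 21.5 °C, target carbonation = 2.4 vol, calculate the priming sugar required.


residual = 14.695·(0.01821 + 0.09011·e^(−0.04·T));  sugar = (target − residual)·4.0·V
residual = 14.695·(0.01821 + 0.09011·e^(−0.04·21.5)) = 0.8279
sugar = (2.4 − 0.8279)·4.0·22.0

138.3419 g


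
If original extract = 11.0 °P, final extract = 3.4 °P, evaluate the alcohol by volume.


SG = 259/(259 − P);  ABV = (OG − FG)·131.25
OG = 259/(259 − 11.0) = 1.0444
FG = 259/(259 − 3.4) = 1.0133
ABV = (1.0444 − 1.0133)·131.25

4.0757 % ABV


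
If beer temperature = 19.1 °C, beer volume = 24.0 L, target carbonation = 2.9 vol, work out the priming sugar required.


residual = 14.695·(0.01821 + 0.09011·e^(−0.04·T));  sugar = (target − residual)·4.0·V
residual = 14.695·(0.01821 + 0.09011·e^(−0.04·19.1)) = 0.8844
sugar = (2.9 − 0.8844)·4.0·24.0

193.4984 g


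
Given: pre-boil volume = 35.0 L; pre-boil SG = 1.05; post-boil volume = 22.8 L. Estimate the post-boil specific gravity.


SG_post = 1 + (SG_pre − 1)·V_pre/V_post
pts_pre = (1.05 − 1)·1000 = 50.0000
pts_post = 50.0000·35.0/22.8 = 76.7544
SG_post = 1 + 76.7544/1000

1.0768


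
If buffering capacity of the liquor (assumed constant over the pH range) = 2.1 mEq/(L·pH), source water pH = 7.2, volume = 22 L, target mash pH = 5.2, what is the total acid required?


acid = buffering capacity · (pH_source − pH_target) · V
acid = 2.1 · (7.2 − 5.2) · 22

92.4000 mEq


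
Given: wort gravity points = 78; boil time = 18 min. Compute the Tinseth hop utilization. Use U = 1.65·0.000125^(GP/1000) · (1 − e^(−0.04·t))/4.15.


bigness = 1.65·0.000125^(78/1000) = 0.8185
boil_factor = (1 − e^(−0.04·18))/4.15 = 0.1237
U = 0.8185 · 0.1237

0.1012


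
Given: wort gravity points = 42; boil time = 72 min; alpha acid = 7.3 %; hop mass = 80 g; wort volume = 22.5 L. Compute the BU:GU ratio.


U = 1.65·0.000125^(GP/1000)·(1−e^(−0.04t))/4.15;  IBU = (α/100)·m·U·1000/V;  BU:GU = IBU/GP
U = 1.65·0.000125^(42/1000)·(1−e^(−0.04·72))/4.15 = 0.2573
IBU = (7.3/100)·80·0.2573·1000/22.5 = 66.7800
BU:GU = 66.7800/42

1.5900


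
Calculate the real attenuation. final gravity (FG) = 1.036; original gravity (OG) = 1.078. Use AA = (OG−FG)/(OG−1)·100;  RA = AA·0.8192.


AA = (1.078 − 1.036)/(1.078 − 1)·100 = 53.8462
RA = 53.8462·0.8192

44.1108 %


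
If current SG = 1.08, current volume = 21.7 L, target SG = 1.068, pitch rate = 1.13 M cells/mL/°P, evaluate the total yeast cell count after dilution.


V_w = V·((SG_c−1)/(SG_t−1)−1);  °P = 259 − 259/SG_t;  cells = rate·(V+V_w)·°P
V_w = 21.7·((1.08−1)/(1.068−1)−1) = 3.8294
V_final = 21.7 + 3.8294 = 25.5294
°P = 259 − 259/1.068 = 16.4906
cells = 1.13·25.5294·16.4906

475.7258 billion cells


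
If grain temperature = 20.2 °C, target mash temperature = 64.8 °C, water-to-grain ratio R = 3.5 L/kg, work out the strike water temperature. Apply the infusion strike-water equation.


T_strike = (0.41/R)·(T_mash − T_grain) + T_mash
T_strike = (0.41/3.5)·(64.8 − 20.2) + 64.8

70.0246 °C


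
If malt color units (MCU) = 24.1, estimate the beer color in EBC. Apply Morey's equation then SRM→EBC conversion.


SRM = 1.4922·MCU^0.6859;  EBC = SRM·1.97
SRM = 1.4922·24.1^0.6859 = 13.2359
EBC = 13.2359·1.97

26.0747 EBC


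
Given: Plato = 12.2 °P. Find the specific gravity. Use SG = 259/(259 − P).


SG = 259/(259 − 12.2)

1.0494


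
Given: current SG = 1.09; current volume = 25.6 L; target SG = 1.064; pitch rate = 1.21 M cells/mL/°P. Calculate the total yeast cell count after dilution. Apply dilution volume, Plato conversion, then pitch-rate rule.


V_w = V·((SG_c−1)/(SG_t−1)−1);  °P = 259 − 259/SG_t;  cells = rate·(V+V_w)·°P
V_w = 25.6·((1.09−1)/(1.064−1)−1) = 10.4000
V_final = 25.6 + 10.4000 = 36.0000
°P = 259 − 259/1.064 = 15.5789
cells = 1.21·36.0000·15.5789

678.6189 billion cells


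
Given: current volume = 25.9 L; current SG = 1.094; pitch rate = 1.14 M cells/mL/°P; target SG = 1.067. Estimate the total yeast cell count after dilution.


V_w = V·((SG_c−1)/(SG_t−1)−1);  °P = 259 − 259/SG_t;  cells = rate·(V+V_w)·°P
V_w = 25.9·((1.094−1)/(1.067−1)−1) = 10.4373
V_final = 25.9 + 10.4373 = 36.3373
°P = 259 − 259/1.067 = 16.2634
cells = 1.14·36.3373·16.2634

673.7020 billion cells


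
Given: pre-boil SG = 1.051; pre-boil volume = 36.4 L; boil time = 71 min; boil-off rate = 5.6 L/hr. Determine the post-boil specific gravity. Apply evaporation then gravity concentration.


V_post = V_pre − rate·(t/60);  SG_post = 1 + (SG_pre−1)·V_pre/V_post
V_post = 36.4 − 5.6·(71/60) = 29.7733
SG_post = 1 + (1.051 − 1)·36.4/29.7733

1.0624


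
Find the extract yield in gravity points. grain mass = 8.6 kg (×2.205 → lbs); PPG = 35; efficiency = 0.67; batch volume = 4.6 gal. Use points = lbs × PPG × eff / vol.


lbs = 8.6 × 2.205 = 18.9630
points = 18.9630 × 35 × 0.67 / 4.6

96.6701 points


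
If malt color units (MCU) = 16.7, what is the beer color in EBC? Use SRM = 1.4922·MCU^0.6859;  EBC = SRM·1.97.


SRM = 1.4922·16.7^0.6859 = 10.2917
EBC = 10.2917·1.97

20.2747 EBC


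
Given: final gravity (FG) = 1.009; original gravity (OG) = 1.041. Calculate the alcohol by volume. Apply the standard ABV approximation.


ABV = (OG − FG) · 131.25
ABV = (1.041 − 1.009) · 131.25

4.2000 % ABV


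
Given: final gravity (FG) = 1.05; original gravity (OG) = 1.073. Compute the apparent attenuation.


AA = (OG − FG)/(OG − 1) · 100
AA = (1.073 − 1.05)/(1.073 − 1) · 100

31.5068 %


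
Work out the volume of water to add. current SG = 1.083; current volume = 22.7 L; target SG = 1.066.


V_water = V·((SG_curr − 1)/(SG_target − 1) − 1)
V_water = 22.7·((1.083 − 1)/(1.066 − 1) − 1)

5.8470 L


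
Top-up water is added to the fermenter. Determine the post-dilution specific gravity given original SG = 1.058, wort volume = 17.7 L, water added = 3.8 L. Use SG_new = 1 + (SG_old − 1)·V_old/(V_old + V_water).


pts = (1.058 − 1)·1000·17.7/(17.7 + 3.8) = 47.7488
SG_new = 1 + 47.7488/1000

1.0477


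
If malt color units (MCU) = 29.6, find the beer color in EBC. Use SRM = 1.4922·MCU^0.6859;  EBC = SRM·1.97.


SRM = 1.4922·29.6^0.6859 = 15.2400
EBC = 15.2400·1.97

30.0229 EBC


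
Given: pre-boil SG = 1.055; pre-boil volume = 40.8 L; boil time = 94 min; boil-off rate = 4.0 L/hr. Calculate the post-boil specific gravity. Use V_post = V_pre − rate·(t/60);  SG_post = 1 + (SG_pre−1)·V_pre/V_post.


V_post = 40.8 − 4.0·(94/60) = 34.5333
SG_post = 1 + (1.055 − 1)·40.8/34.5333

1.0650


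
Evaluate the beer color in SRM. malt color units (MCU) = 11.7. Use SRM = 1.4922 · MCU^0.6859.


SRM = 1.4922 · 11.7^0.6859

8.0630 SRM


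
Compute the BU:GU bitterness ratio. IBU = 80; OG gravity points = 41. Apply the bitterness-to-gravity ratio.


BU:GU = IBU / OG_points
BU:GU = 80 / 41

1.9512


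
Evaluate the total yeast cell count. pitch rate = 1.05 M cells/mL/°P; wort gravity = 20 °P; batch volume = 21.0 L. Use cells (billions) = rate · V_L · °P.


cells = 1.05 · 21.0 · 20

441.0000 billion cells


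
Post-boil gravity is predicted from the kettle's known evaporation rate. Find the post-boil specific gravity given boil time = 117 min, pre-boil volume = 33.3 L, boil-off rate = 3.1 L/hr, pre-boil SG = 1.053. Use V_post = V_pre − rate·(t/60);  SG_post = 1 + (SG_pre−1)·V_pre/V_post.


V_post = 33.3 − 3.1·(117/60) = 27.2550
SG_post = 1 + (1.053 − 1)·33.3/27.2550

1.0648


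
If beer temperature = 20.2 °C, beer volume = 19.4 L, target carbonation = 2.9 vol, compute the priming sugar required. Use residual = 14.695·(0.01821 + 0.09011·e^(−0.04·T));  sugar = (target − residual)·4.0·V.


residual = 14.695·(0.01821 + 0.09011·e^(−0.04·20.2)) = 0.8578
sugar = (2.9 − 0.8578)·4.0·19.4

158.4715 g


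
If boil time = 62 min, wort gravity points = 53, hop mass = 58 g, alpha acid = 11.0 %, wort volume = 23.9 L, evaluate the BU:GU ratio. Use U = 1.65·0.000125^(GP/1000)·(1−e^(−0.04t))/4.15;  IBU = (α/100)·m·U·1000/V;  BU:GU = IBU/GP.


U = 1.65·0.000125^(53/1000)·(1−e^(−0.04·62))/4.15 = 0.2263
IBU = (11.0/100)·58·0.2263·1000/23.9 = 60.3965
BU:GU = 60.3965/53

1.1396


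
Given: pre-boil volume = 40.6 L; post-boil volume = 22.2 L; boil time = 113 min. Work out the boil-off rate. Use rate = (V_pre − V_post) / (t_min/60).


rate = (40.6 − 22.2) / (113/60)

9.7699 L/hr


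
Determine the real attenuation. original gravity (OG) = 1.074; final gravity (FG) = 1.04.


AA = (OG−FG)/(OG−1)·100;  RA = AA·0.8192
AA = (1.074 − 1.04)/(1.074 − 1)·100 = 45.9459
RA = 45.9459·0.8192

37.6389 %
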